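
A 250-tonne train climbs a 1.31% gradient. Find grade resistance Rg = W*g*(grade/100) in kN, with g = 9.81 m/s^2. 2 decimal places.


Rg = W * 9.81 * grade / 100
Rg = 250 * 9.81 * 1.31 / 100
Rg = 2452.5 * 0.0131
Rg = 32.13 kN

32.13


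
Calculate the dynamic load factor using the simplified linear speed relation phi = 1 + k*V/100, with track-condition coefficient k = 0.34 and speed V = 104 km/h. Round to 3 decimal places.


phi = 1 + k * V / 100
phi = 1 + 0.34 * 104 / 100
phi = 1 + 0.3536
phi = 1.354

1.354


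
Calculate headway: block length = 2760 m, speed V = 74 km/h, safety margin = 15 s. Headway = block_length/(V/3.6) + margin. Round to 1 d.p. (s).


V = 74 / 3.6 = 20.5556 m/s
Block traversal time = 2760 / 20.5556 = 134.2703 s
Headway = 134.2703 + 15
Headway = 149.3 s

149.3


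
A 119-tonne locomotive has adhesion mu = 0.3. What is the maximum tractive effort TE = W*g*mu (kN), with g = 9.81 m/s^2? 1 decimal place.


TE_max = W * g * mu
TE_max = 119 * 9.81 * 0.3
TE_max = 1167.39 * 0.3
TE_max = 350.2 kN

350.2


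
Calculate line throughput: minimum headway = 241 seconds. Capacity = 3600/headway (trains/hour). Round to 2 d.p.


Capacity = 3600 / headway
Capacity = 3600 / 241
Capacity = 14.94 trains/hour

14.94


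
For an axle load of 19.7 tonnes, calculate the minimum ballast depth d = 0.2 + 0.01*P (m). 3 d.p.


d = 0.2 + 0.01 * 19.7
d = 0.2 + 0.197
d = 0.397 m

0.397


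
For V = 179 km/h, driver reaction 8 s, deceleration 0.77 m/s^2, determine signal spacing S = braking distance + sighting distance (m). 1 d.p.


V = 179 / 3.6 = 49.7222 m/s
Braking distance = 49.7222^2 / (2*0.77) = 1605.3892 m
Sighting distance = 49.7222 * 8 = 397.7778 m
S = 1605.3892 + 397.7778 = 2003.2 m

2003.2


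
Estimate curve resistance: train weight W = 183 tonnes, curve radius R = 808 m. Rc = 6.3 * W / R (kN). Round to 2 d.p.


Rc = 6.3 * W / R
Rc = 6.3 * 183 / 808
Rc = 1152.9 / 808
Rc = 1.43 kN

1.43


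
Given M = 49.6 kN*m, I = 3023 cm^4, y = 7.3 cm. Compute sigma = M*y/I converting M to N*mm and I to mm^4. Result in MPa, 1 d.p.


Convert units:
M = 49.6 kN*m = 49600000 N*mm
y = 7.3 cm = 73 mm
I = 3023 cm^4 = 30230000 mm^4
sigma = 49600000 * 73 / 30230000
sigma = 119.8 MPa

119.8


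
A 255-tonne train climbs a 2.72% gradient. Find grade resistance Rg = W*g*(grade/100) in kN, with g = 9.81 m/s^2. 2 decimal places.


Rg = W * 9.81 * grade / 100
Rg = 255 * 9.81 * 2.72 / 100
Rg = 2501.55 * 0.0272
Rg = 68.04 kN

68.04


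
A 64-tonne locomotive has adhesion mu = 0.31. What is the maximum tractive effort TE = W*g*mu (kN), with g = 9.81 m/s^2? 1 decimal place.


TE_max = W * g * mu
TE_max = 64 * 9.81 * 0.31
TE_max = 627.84 * 0.31
TE_max = 194.6 kN

194.6


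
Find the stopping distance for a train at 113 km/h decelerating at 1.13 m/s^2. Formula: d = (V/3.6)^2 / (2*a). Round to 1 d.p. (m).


Convert speed: V = 113 / 3.6 = 31.3889 m/s
V^2 = 985.2623
d = 985.2623 / (2 * 1.13)
d = 985.2623 / 2.26
d = 436.0 m

436.0


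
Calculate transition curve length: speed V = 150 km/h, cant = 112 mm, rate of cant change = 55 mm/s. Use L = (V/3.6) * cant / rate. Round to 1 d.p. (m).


Convert speed: V = 150 / 3.6 = 41.6667 m/s
L = 41.6667 * 112 / 55
L = 4666.6667 / 55
L = 84.8 m

84.8


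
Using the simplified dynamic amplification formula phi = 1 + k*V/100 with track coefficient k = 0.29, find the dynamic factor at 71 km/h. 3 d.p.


phi = 1 + k * V / 100
phi = 1 + 0.29 * 71 / 100
phi = 1 + 0.2059
phi = 1.206

1.206


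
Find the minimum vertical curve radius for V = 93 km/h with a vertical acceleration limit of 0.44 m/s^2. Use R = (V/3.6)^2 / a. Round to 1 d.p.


Convert speed: V = 93 / 3.6 = 25.8333 m/s
V^2 = 667.3611 m^2/s^2
R_v = 667.3611 / 0.44
R_v = 1516.7 m

1516.7


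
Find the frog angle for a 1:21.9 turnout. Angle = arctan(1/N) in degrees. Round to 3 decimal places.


1/N = 1/21.9 = 0.045662
angle = arctan(0.045662) = 0.04563 rad
angle = 0.04563 * 180/pi = 2.614 degrees

2.614


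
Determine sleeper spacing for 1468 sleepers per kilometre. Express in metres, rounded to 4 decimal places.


Spacing = 1000 m / number of sleepers
Spacing = 1000 / 1468
Spacing = 0.6812 m

0.6812


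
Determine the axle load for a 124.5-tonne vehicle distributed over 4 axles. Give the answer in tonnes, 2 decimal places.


Load per axle = total weight / number of axles
Load = 124.5 / 4
Load = 31.13 tonnes

31.13


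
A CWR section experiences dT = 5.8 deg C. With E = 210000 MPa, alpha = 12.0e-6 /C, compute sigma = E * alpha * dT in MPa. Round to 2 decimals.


sigma = E * alpha * dT
sigma = 210000 * 12.0e-6 * 5.8
sigma = 2.52 * 5.8
sigma = 14.62 MPa

14.62


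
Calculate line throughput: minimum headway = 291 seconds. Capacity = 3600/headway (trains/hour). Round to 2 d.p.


Capacity = 3600 / headway
Capacity = 3600 / 291
Capacity = 12.37 trains/hour

12.37


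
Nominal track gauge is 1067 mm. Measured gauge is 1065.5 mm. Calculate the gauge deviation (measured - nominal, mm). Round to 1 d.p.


Deviation = measured - nominal
Deviation = 1065.5 - 1067
Deviation = -1.5 mm

-1.5


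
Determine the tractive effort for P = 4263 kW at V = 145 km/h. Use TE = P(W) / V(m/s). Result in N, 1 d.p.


Convert: P = 4263 kW = 4263000 W
V = 145 / 3.6 = 40.2778 m/s
TE = 4263000 / 40.2778
TE = 105840.0 N

105840.0


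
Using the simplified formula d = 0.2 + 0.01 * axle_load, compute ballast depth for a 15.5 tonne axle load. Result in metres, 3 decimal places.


d = 0.2 + 0.01 * 15.5
d = 0.2 + 0.155
d = 0.355 m

0.355


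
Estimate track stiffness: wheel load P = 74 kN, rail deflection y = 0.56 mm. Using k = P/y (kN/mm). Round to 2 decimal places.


Track stiffness k = P / y
k = 74 / 0.56
k = 132.14 kN/mm

132.14


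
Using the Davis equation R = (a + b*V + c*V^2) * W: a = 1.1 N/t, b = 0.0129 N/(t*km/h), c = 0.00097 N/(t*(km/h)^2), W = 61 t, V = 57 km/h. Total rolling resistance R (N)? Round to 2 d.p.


b*V = 0.0129 * 57 = 0.7353
c*V^2 = 0.00097 * 3249 = 3.15153
R_per_t = 1.1 + 0.7353 + 3.15153 = 4.98683 N/t
R_total = 4.98683 * 61 = 304.20 N

304.20


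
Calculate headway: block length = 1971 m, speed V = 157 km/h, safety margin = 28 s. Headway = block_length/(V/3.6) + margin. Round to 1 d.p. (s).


V = 157 / 3.6 = 43.6111 m/s
Block traversal time = 1971 / 43.6111 = 45.1949 s
Headway = 45.1949 + 28
Headway = 73.2 s

73.2


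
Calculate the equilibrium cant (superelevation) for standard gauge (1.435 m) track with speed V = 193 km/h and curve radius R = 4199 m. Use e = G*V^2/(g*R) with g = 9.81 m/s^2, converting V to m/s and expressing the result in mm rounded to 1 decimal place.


Convert speed: V = 193 / 3.6 = 53.6111 m/s
Apply formula: e = 1.435 * 53.6111^2 / (9.81 * 4199)
e = 1.435 * 2874.1512 / 41192.19
e = 0.100126 m = 100.1 mm

100.1


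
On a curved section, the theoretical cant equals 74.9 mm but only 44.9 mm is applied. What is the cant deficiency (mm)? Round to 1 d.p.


Cant deficiency = equilibrium cant - actual cant
CD = 74.9 - 44.9
CD = 30.0 mm

30.0


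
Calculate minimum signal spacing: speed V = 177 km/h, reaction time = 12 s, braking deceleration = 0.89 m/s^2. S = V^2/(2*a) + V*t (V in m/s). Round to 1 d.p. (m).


V = 177 / 3.6 = 49.1667 m/s
Braking distance = 49.1667^2 / (2*0.89) = 1358.068 m
Sighting distance = 49.1667 * 12 = 590.0 m
S = 1358.068 + 590.0 = 1948.1 m

1948.1


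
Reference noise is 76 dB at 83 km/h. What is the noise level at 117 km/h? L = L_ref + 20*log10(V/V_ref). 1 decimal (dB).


V/V_ref = 117 / 83 = 1.409639
log10(1.409639) = 0.149108
20 * 0.149108 = 2.9822
L = 76 + 2.9822 = 79.0 dB

79.0


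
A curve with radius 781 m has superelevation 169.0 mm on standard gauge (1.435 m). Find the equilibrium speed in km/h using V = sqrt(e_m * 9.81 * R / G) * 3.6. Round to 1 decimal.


Convert cant: e = 169.0 mm = 0.1690 m
V_ms = sqrt(0.1690 * 9.81 * 781 / 1.435)
V_ms = sqrt(902.308077) = 30.0384 m/s
V = 30.0384 * 3.6 = 108.1 km/h

108.1


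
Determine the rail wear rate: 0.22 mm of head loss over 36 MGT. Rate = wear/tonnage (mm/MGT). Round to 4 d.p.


Wear rate = total wear / cumulative tonnage
Rate = 0.22 / 36
Rate = 0.0061 mm/MGT

0.0061


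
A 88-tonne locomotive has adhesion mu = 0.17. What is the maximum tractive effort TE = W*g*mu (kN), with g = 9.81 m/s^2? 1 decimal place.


TE_max = W * g * mu
TE_max = 88 * 9.81 * 0.17
TE_max = 863.28 * 0.17
TE_max = 146.8 kN

146.8


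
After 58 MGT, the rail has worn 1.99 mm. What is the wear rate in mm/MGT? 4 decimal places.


Wear rate = total wear / cumulative tonnage
Rate = 1.99 / 58
Rate = 0.0343 mm/MGT

0.0343


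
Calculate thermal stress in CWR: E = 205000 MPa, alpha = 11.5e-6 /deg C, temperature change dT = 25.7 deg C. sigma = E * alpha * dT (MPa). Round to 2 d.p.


sigma = E * alpha * dT
sigma = 205000 * 11.5e-6 * 25.7
sigma = 2.3575 * 25.7
sigma = 60.59 MPa

60.59


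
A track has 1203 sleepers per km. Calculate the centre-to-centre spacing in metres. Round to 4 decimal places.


Spacing = 1000 m / number of sleepers
Spacing = 1000 / 1203
Spacing = 0.8313 m

0.8313


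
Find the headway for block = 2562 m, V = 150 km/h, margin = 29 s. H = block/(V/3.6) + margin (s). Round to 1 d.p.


V = 150 / 3.6 = 41.6667 m/s
Block traversal time = 2562 / 41.6667 = 61.488 s
Headway = 61.488 + 29
Headway = 90.5 s

90.5


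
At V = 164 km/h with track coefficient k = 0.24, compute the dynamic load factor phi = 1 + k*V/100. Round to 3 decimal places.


phi = 1 + k * V / 100
phi = 1 + 0.24 * 164 / 100
phi = 1 + 0.3936
phi = 1.394

1.394


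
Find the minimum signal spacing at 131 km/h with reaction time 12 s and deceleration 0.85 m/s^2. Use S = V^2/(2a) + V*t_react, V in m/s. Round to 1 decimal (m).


V = 131 / 3.6 = 36.3889 m/s
Braking distance = 36.3889^2 / (2*0.85) = 778.9125 m
Sighting distance = 36.3889 * 12 = 436.6667 m
S = 778.9125 + 436.6667 = 1215.6 m

1215.6


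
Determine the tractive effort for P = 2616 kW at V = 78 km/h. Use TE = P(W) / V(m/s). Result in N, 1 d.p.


Convert: P = 2616 kW = 2616000 W
V = 78 / 3.6 = 21.6667 m/s
TE = 2616000 / 21.6667
TE = 120738.5 N

120738.5


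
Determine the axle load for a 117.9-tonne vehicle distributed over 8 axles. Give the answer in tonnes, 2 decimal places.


Load per axle = total weight / number of axles
Load = 117.9 / 8
Load = 14.74 tonnes

14.74


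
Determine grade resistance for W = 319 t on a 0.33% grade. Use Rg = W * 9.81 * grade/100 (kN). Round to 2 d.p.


Rg = W * 9.81 * grade / 100
Rg = 319 * 9.81 * 0.33 / 100
Rg = 3129.39 * 0.0033
Rg = 10.33 kN

10.33


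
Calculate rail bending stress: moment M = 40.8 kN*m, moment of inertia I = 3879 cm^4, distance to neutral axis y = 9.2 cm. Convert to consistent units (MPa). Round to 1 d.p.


Convert units:
M = 40.8 kN*m = 40800000 N*mm
y = 9.2 cm = 92 mm
I = 3879 cm^4 = 38790000 mm^4
sigma = 40800000 * 92 / 38790000
sigma = 96.8 MPa

96.8


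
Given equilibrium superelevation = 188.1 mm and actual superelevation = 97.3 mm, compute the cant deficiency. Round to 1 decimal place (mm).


Cant deficiency = equilibrium cant - actual cant
CD = 188.1 - 97.3
CD = 90.8 mm

90.8


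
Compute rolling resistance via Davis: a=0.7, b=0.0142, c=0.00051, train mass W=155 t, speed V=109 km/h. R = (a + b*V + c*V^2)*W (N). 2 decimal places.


b*V = 0.0142 * 109 = 1.5478
c*V^2 = 0.00051 * 11881 = 6.05931
R_per_t = 0.7 + 1.5478 + 6.05931 = 8.30711 N/t
R_total = 8.30711 * 155 = 1287.60 N

1287.60


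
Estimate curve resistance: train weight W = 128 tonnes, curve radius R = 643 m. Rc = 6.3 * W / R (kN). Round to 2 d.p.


Rc = 6.3 * W / R
Rc = 6.3 * 128 / 643
Rc = 806.4 / 643
Rc = 1.25 kN

1.25


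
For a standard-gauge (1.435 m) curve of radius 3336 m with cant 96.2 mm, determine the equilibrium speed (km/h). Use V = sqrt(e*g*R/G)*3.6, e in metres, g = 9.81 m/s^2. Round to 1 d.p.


Convert cant: e = 96.2 mm = 0.0962 m
V_ms = sqrt(0.0962 * 9.81 * 3336 / 1.435)
V_ms = sqrt(2193.907033) = 46.8392 m/s
V = 46.8392 * 3.6 = 168.6 km/h

168.6


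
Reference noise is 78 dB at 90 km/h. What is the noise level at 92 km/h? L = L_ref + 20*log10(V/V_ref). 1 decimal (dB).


V/V_ref = 92 / 90 = 1.022222
log10(1.022222) = 0.009545
20 * 0.009545 = 0.1909
L = 78 + 0.1909 = 78.2 dB

78.2


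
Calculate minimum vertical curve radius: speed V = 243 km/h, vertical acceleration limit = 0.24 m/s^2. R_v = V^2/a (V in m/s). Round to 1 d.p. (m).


Convert speed: V = 243 / 3.6 = 67.5 m/s
V^2 = 4556.25 m^2/s^2
R_v = 4556.25 / 0.24
R_v = 18984.4 m

18984.4


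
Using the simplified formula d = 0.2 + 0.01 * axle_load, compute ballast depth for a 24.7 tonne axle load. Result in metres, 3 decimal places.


d = 0.2 + 0.01 * 24.7
d = 0.2 + 0.247
d = 0.447 m

0.447


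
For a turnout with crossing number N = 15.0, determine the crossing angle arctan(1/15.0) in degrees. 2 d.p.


1/N = 1/15.0 = 0.066667
angle = arctan(0.066667) = 0.066568 rad
angle = 0.066568 * 180/pi = 3.81 degrees

3.81


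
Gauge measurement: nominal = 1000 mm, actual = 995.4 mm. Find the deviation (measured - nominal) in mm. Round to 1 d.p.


Deviation = measured - nominal
Deviation = 995.4 - 1000
Deviation = -4.6 mm

-4.6


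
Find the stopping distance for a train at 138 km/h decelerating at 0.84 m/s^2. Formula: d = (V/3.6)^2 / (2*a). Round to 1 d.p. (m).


Convert speed: V = 138 / 3.6 = 38.3333 m/s
V^2 = 1469.4444
d = 1469.4444 / (2 * 0.84)
d = 1469.4444 / 1.68
d = 874.7 m

874.7


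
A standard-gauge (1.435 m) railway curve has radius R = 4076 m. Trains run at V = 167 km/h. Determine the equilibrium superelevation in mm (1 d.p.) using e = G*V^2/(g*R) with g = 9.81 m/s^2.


Convert speed: V = 167 / 3.6 = 46.3889 m/s
Apply formula: e = 1.435 * 46.3889^2 / (9.81 * 4076)
e = 1.435 * 2151.929 / 39985.56
e = 0.077228 m = 77.2 mm

77.2


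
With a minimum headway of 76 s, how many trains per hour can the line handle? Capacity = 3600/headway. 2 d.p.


Capacity = 3600 / headway
Capacity = 3600 / 76
Capacity = 47.37 trains/hour

47.37


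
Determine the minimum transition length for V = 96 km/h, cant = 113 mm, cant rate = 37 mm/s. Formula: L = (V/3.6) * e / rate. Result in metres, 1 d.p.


Convert speed: V = 96 / 3.6 = 26.6667 m/s
L = 26.6667 * 113 / 37
L = 3013.3333 / 37
L = 81.4 m

81.4


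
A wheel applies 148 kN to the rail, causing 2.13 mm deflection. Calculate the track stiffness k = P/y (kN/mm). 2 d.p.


Track stiffness k = P / y
k = 148 / 2.13
k = 69.48 kN/mm

69.48


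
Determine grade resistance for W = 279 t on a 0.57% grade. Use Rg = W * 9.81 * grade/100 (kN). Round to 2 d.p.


Rg = W * 9.81 * grade / 100
Rg = 279 * 9.81 * 0.57 / 100
Rg = 2736.99 * 0.0057
Rg = 15.60 kN

15.60


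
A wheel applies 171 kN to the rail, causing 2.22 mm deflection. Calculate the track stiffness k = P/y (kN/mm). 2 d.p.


Track stiffness k = P / y
k = 171 / 2.22
k = 77.03 kN/mm

77.03


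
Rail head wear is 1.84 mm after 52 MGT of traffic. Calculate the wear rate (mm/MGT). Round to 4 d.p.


Wear rate = total wear / cumulative tonnage
Rate = 1.84 / 52
Rate = 0.0354 mm/MGT

0.0354


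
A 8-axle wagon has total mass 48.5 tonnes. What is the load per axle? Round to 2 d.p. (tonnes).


Load per axle = total weight / number of axles
Load = 48.5 / 8
Load = 6.06 tonnes

6.06


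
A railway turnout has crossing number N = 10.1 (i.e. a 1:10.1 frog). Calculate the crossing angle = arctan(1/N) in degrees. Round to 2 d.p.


1/N = 1/10.1 = 0.09901
angle = arctan(0.09901) = 0.098688 rad
angle = 0.098688 * 180/pi = 5.65 degrees

5.65


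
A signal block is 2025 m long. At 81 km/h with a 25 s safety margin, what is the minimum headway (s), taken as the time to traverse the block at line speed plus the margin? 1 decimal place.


V = 81 / 3.6 = 22.5 m/s
Block traversal time = 2025 / 22.5 = 90.0 s
Headway = 90.0 + 25
Headway = 115.0 s

115.0


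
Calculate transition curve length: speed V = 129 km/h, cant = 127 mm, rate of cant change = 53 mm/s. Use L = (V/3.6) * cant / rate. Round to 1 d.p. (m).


Convert speed: V = 129 / 3.6 = 35.8333 m/s
L = 35.8333 * 127 / 53
L = 4550.8333 / 53
L = 85.9 m

85.9


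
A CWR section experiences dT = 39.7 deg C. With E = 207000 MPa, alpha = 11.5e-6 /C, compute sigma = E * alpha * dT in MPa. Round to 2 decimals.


sigma = E * alpha * dT
sigma = 207000 * 11.5e-6 * 39.7
sigma = 2.3805 * 39.7
sigma = 94.51 MPa

94.51


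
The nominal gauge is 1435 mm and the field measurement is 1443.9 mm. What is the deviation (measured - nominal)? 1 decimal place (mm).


Deviation = measured - nominal
Deviation = 1443.9 - 1435
Deviation = 8.9 mm

8.9


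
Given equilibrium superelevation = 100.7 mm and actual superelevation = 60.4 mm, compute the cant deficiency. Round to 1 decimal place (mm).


Cant deficiency = equilibrium cant - actual cant
CD = 100.7 - 60.4
CD = 40.3 mm

40.3


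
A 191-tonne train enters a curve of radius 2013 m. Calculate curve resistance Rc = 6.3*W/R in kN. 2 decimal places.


Rc = 6.3 * W / R
Rc = 6.3 * 191 / 2013
Rc = 1203.3 / 2013
Rc = 0.60 kN

0.60


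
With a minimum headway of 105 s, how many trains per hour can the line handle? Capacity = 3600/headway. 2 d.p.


Capacity = 3600 / headway
Capacity = 3600 / 105
Capacity = 34.29 trains/hour

34.29


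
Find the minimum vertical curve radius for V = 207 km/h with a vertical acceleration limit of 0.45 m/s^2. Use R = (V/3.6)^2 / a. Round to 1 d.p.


Convert speed: V = 207 / 3.6 = 57.5 m/s
V^2 = 3306.25 m^2/s^2
R_v = 3306.25 / 0.45
R_v = 7347.2 m

7347.2


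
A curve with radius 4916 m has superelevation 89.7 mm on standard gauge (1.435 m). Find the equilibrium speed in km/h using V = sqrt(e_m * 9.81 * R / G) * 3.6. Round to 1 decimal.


Convert cant: e = 89.7 mm = 0.0897 m
V_ms = sqrt(0.0897 * 9.81 * 4916 / 1.435)
V_ms = sqrt(3014.542587) = 54.9049 m/s
V = 54.9049 * 3.6 = 197.7 km/h

197.7


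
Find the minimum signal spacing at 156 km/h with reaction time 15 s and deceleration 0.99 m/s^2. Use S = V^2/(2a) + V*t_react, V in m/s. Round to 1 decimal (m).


V = 156 / 3.6 = 43.3333 m/s
Braking distance = 43.3333^2 / (2*0.99) = 948.3726 m
Sighting distance = 43.3333 * 15 = 650.0 m
S = 948.3726 + 650.0 = 1598.4 m

1598.4


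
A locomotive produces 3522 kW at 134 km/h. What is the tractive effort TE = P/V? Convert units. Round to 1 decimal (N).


Convert: P = 3522 kW = 3522000 W
V = 134 / 3.6 = 37.2222 m/s
TE = 3522000 / 37.2222
TE = 94620.9 N

94620.9


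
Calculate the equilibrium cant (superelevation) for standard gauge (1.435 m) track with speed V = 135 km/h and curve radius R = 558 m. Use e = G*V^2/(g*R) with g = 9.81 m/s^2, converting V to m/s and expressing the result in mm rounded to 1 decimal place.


Convert speed: V = 135 / 3.6 = 37.5 m/s
Apply formula: e = 1.435 * 37.5^2 / (9.81 * 558)
e = 1.435 * 1406.25 / 5473.98
e = 0.368647 m = 368.6 mm

368.6


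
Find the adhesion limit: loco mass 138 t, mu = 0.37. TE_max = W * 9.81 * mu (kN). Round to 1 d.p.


TE_max = W * g * mu
TE_max = 138 * 9.81 * 0.37
TE_max = 1353.78 * 0.37
TE_max = 500.9 kN

500.9


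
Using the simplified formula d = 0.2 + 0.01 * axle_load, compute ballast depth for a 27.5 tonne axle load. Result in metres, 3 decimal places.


d = 0.2 + 0.01 * 27.5
d = 0.2 + 0.275
d = 0.475 m

0.475


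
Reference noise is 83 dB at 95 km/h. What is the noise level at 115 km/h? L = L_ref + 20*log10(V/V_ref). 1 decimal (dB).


V/V_ref = 115 / 95 = 1.210526
log10(1.210526) = 0.082974
20 * 0.082974 = 1.6595
L = 83 + 1.6595 = 84.7 dB

84.7


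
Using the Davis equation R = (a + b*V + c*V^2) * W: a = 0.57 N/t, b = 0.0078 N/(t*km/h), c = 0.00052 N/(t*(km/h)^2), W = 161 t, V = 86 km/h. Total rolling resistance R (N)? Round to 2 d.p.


b*V = 0.0078 * 86 = 0.6708
c*V^2 = 0.00052 * 7396 = 3.84592
R_per_t = 0.57 + 0.6708 + 3.84592 = 5.08672 N/t
R_total = 5.08672 * 161 = 818.96 N

818.96


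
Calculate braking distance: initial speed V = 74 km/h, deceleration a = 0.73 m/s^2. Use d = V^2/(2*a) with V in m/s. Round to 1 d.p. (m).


Convert speed: V = 74 / 3.6 = 20.5556 m/s
V^2 = 422.5309
d = 422.5309 / (2 * 0.73)
d = 422.5309 / 1.46
d = 289.4 m

289.4


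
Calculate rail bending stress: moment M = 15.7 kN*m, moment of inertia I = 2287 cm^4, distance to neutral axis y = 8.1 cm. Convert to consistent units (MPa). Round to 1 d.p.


Convert units:
M = 15.7 kN*m = 15700000 N*mm
y = 8.1 cm = 81 mm
I = 2287 cm^4 = 22870000 mm^4
sigma = 15700000 * 81 / 22870000
sigma = 55.6 MPa

55.6


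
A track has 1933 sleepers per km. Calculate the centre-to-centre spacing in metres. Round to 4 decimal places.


Spacing = 1000 m / number of sleepers
Spacing = 1000 / 1933
Spacing = 0.5173 m

0.5173


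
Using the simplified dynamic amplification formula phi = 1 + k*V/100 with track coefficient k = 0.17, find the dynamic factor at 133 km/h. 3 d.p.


phi = 1 + k * V / 100
phi = 1 + 0.17 * 133 / 100
phi = 1 + 0.2261
phi = 1.226

1.226


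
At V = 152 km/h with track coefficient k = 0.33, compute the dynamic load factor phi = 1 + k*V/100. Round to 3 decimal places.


phi = 1 + k * V / 100
phi = 1 + 0.33 * 152 / 100
phi = 1 + 0.5016
phi = 1.502

1.502


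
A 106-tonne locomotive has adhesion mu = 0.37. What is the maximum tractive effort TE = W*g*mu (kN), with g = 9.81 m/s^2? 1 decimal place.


TE_max = W * g * mu
TE_max = 106 * 9.81 * 0.37
TE_max = 1039.86 * 0.37
TE_max = 384.7 kN

384.7


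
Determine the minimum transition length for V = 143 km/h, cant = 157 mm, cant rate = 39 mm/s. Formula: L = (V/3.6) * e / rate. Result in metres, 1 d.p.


Convert speed: V = 143 / 3.6 = 39.7222 m/s
L = 39.7222 * 157 / 39
L = 6236.3889 / 39
L = 159.9 m

159.9


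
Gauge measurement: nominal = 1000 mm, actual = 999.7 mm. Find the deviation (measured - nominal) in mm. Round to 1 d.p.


Deviation = measured - nominal
Deviation = 999.7 - 1000
Deviation = -0.3 mm

-0.3


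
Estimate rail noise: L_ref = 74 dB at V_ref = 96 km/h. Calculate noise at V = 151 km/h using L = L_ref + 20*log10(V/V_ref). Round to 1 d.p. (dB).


V/V_ref = 151 / 96 = 1.572917
log10(1.572917) = 0.196706
20 * 0.196706 = 3.9341
L = 74 + 3.9341 = 77.9 dB

77.9


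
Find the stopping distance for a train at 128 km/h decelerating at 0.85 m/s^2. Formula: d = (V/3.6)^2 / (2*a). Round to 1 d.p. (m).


Convert speed: V = 128 / 3.6 = 35.5556 m/s
V^2 = 1264.1975
d = 1264.1975 / (2 * 0.85)
d = 1264.1975 / 1.7
d = 743.6 m

743.6


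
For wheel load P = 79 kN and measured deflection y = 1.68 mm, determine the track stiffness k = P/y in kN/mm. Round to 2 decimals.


Track stiffness k = P / y
k = 79 / 1.68
k = 47.02 kN/mm

47.02


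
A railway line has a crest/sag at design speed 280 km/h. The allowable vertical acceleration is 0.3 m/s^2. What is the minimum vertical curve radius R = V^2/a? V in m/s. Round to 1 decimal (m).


Convert speed: V = 280 / 3.6 = 77.7778 m/s
V^2 = 6049.3827 m^2/s^2
R_v = 6049.3827 / 0.3
R_v = 20164.6 m

20164.6


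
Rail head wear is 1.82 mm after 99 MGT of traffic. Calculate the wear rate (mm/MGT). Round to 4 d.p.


Wear rate = total wear / cumulative tonnage
Rate = 1.82 / 99
Rate = 0.0184 mm/MGT

0.0184


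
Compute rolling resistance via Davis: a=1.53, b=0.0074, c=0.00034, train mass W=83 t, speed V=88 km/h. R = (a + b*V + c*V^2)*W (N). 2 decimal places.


b*V = 0.0074 * 88 = 0.6512
c*V^2 = 0.00034 * 7744 = 2.63296
R_per_t = 1.53 + 0.6512 + 2.63296 = 4.81416 N/t
R_total = 4.81416 * 83 = 399.58 N

399.58


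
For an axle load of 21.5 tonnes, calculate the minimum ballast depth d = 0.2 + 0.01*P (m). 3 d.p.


d = 0.2 + 0.01 * 21.5
d = 0.2 + 0.215
d = 0.415 m

0.415


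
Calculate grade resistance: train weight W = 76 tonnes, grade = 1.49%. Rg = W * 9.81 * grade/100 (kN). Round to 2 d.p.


Rg = W * 9.81 * grade / 100
Rg = 76 * 9.81 * 1.49 / 100
Rg = 745.56 * 0.0149
Rg = 11.11 kN

11.11


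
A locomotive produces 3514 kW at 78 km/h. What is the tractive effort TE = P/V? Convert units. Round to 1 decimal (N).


Convert: P = 3514 kW = 3514000 W
V = 78 / 3.6 = 21.6667 m/s
TE = 3514000 / 21.6667
TE = 162184.6 N

162184.6


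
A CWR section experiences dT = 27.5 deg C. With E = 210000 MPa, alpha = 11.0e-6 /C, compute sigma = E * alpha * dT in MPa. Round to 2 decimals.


sigma = E * alpha * dT
sigma = 210000 * 11.0e-6 * 27.5
sigma = 2.31 * 27.5
sigma = 63.53 MPa

63.53


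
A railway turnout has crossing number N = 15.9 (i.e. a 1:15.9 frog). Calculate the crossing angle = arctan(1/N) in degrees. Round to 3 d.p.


1/N = 1/15.9 = 0.062893
angle = arctan(0.062893) = 0.06281 rad
angle = 0.06281 * 180/pi = 3.599 degrees

3.599


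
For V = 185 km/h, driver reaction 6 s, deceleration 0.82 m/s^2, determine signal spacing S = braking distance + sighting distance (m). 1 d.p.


V = 185 / 3.6 = 51.3889 m/s
Braking distance = 51.3889^2 / (2*0.82) = 1610.2548 m
Sighting distance = 51.3889 * 6 = 308.3333 m
S = 1610.2548 + 308.3333 = 1918.6 m

1918.6


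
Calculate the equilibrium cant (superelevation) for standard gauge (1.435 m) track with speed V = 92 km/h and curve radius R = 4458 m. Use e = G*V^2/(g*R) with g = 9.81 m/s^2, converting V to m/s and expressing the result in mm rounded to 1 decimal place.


Convert speed: V = 92 / 3.6 = 25.5556 m/s
Apply formula: e = 1.435 * 25.5556^2 / (9.81 * 4458)
e = 1.435 * 653.0864 / 43732.98
e = 0.02143 m = 21.4 mm

21.4


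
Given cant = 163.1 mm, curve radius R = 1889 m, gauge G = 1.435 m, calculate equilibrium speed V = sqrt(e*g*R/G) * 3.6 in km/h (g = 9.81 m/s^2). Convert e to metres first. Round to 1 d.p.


Convert cant: e = 163.1 mm = 0.1631 m
V_ms = sqrt(0.1631 * 9.81 * 1889 / 1.435)
V_ms = sqrt(2106.216571) = 45.8935 m/s
V = 45.8935 * 3.6 = 165.2 km/h

165.2


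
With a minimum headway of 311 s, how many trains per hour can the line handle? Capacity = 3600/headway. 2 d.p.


Capacity = 3600 / headway
Capacity = 3600 / 311
Capacity = 11.58 trains/hour

11.58


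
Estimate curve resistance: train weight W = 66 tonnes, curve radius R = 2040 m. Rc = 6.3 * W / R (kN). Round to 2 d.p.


Rc = 6.3 * W / R
Rc = 6.3 * 66 / 2040
Rc = 415.8 / 2040
Rc = 0.20 kN

0.20


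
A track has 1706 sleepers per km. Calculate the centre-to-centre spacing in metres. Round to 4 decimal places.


Spacing = 1000 m / number of sleepers
Spacing = 1000 / 1706
Spacing = 0.5862 m

0.5862


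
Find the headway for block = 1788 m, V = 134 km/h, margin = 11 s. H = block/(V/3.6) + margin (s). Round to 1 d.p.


V = 134 / 3.6 = 37.2222 m/s
Block traversal time = 1788 / 37.2222 = 48.0358 s
Headway = 48.0358 + 11
Headway = 59.0 s

59.0


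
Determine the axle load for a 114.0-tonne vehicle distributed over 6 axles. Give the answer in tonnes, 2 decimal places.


Load per axle = total weight / number of axles
Load = 114.0 / 6
Load = 19.00 tonnes

19.00


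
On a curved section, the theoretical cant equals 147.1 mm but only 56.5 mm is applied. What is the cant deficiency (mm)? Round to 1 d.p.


Cant deficiency = equilibrium cant - actual cant
CD = 147.1 - 56.5
CD = 90.6 mm

90.6


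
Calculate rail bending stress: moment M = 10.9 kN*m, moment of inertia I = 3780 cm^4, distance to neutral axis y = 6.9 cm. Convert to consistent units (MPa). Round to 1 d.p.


Convert units:
M = 10.9 kN*m = 10900000 N*mm
y = 6.9 cm = 69 mm
I = 3780 cm^4 = 37800000 mm^4
sigma = 10900000 * 69 / 37800000
sigma = 19.9 MPa

19.9


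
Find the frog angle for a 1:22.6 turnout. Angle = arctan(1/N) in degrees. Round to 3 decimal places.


1/N = 1/22.6 = 0.044248
angle = arctan(0.044248) = 0.044219 rad
angle = 0.044219 * 180/pi = 2.534 degrees

2.534


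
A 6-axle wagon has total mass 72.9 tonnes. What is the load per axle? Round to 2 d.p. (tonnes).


Load per axle = total weight / number of axles
Load = 72.9 / 6
Load = 12.15 tonnes

12.15


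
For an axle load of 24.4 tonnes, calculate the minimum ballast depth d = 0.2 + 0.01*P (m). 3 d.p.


d = 0.2 + 0.01 * 24.4
d = 0.2 + 0.244
d = 0.444 m

0.444


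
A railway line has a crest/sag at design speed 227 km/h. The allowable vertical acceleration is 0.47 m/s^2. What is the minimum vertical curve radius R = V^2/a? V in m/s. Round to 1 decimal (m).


Convert speed: V = 227 / 3.6 = 63.0556 m/s
V^2 = 3976.0031 m^2/s^2
R_v = 3976.0031 / 0.47
R_v = 8459.6 m

8459.6


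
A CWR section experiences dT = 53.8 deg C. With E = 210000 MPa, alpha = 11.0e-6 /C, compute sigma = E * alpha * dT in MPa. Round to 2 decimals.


sigma = E * alpha * dT
sigma = 210000 * 11.0e-6 * 53.8
sigma = 2.31 * 53.8
sigma = 124.28 MPa

124.28


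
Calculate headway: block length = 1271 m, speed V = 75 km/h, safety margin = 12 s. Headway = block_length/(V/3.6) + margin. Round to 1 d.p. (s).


V = 75 / 3.6 = 20.8333 m/s
Block traversal time = 1271 / 20.8333 = 61.008 s
Headway = 61.008 + 12
Headway = 73.0 s

73.0


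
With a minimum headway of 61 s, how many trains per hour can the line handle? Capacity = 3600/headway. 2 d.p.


Capacity = 3600 / headway
Capacity = 3600 / 61
Capacity = 59.02 trains/hour

59.02


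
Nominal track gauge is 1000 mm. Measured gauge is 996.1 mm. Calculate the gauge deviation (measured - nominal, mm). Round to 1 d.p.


Deviation = measured - nominal
Deviation = 996.1 - 1000
Deviation = -3.9 mm

-3.9


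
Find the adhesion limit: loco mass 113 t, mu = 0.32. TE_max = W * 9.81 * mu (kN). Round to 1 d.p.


TE_max = W * g * mu
TE_max = 113 * 9.81 * 0.32
TE_max = 1108.53 * 0.32
TE_max = 354.7 kN

354.7


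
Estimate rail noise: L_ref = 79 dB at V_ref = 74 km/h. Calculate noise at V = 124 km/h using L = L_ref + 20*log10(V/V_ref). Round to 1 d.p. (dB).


V/V_ref = 124 / 74 = 1.675676
log10(1.675676) = 0.22419
20 * 0.22419 = 4.4838
L = 79 + 4.4838 = 83.5 dB

83.5


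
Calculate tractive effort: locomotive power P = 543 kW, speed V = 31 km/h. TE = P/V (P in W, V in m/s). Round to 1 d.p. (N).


Convert: P = 543 kW = 543000 W
V = 31 / 3.6 = 8.6111 m/s
TE = 543000 / 8.6111
TE = 63058.1 N

63058.1


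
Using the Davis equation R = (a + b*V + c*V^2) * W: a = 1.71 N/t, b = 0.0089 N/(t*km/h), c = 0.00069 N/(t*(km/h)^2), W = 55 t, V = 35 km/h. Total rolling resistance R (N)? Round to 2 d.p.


b*V = 0.0089 * 35 = 0.3115
c*V^2 = 0.00069 * 1225 = 0.84525
R_per_t = 1.71 + 0.3115 + 0.84525 = 2.86675 N/t
R_total = 2.86675 * 55 = 157.67 N

157.67


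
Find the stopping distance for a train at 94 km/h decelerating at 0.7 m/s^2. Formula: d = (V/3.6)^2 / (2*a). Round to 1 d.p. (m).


Convert speed: V = 94 / 3.6 = 26.1111 m/s
V^2 = 681.7901
d = 681.7901 / (2 * 0.7)
d = 681.7901 / 1.4
d = 487.0 m

487.0


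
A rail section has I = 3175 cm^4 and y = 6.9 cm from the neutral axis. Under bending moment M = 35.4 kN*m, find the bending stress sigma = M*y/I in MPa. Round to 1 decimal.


Convert units:
M = 35.4 kN*m = 35400000 N*mm
y = 6.9 cm = 69 mm
I = 3175 cm^4 = 31750000 mm^4
sigma = 35400000 * 69 / 31750000
sigma = 76.9 MPa

76.9


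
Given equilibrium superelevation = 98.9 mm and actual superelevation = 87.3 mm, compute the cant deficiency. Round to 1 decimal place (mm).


Cant deficiency = equilibrium cant - actual cant
CD = 98.9 - 87.3
CD = 11.6 mm

11.6


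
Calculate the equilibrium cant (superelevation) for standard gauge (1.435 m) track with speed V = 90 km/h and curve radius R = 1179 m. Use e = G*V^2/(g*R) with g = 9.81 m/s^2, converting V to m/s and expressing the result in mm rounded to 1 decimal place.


Convert speed: V = 90 / 3.6 = 25.0 m/s
Apply formula: e = 1.435 * 25.0^2 / (9.81 * 1179)
e = 1.435 * 625.0 / 11565.99
e = 0.077544 m = 77.5 mm

77.5


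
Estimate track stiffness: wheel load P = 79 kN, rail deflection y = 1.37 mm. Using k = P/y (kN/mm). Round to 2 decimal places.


Track stiffness k = P / y
k = 79 / 1.37
k = 57.66 kN/mm

57.66


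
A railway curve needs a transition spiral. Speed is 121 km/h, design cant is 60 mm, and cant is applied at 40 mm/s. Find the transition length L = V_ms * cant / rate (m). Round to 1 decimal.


Convert speed: V = 121 / 3.6 = 33.6111 m/s
L = 33.6111 * 60 / 40
L = 2016.6667 / 40
L = 50.4 m

50.4


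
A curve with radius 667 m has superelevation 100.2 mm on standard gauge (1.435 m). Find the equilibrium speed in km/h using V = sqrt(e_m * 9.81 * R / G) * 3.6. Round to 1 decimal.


Convert cant: e = 100.2 mm = 0.1002 m
V_ms = sqrt(0.1002 * 9.81 * 667 / 1.435)
V_ms = sqrt(456.888957) = 21.375 m/s
V = 21.375 * 3.6 = 76.9 km/h

76.9


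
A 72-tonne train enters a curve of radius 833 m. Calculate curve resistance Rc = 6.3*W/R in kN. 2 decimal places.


Rc = 6.3 * W / R
Rc = 6.3 * 72 / 833
Rc = 453.6 / 833
Rc = 0.54 kN

0.54


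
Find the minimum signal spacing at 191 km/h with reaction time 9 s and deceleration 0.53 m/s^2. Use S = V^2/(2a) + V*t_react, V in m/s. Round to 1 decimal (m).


V = 191 / 3.6 = 53.0556 m/s
Braking distance = 53.0556^2 / (2*0.53) = 2655.5585 m
Sighting distance = 53.0556 * 9 = 477.5 m
S = 2655.5585 + 477.5 = 3133.1 m

3133.1


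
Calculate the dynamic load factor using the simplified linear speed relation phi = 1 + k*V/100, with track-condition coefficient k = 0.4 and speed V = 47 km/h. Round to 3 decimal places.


phi = 1 + k * V / 100
phi = 1 + 0.4 * 47 / 100
phi = 1 + 0.188
phi = 1.188

1.188


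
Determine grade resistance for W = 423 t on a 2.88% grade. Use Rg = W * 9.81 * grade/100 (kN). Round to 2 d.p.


Rg = W * 9.81 * grade / 100
Rg = 423 * 9.81 * 2.88 / 100
Rg = 4149.63 * 0.0288
Rg = 119.51 kN

119.51


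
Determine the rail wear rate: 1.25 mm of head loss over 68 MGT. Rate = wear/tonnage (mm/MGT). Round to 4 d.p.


Wear rate = total wear / cumulative tonnage
Rate = 1.25 / 68
Rate = 0.0184 mm/MGT

0.0184


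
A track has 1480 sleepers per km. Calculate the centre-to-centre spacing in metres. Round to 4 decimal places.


Spacing = 1000 m / number of sleepers
Spacing = 1000 / 1480
Spacing = 0.6757 m

0.6757


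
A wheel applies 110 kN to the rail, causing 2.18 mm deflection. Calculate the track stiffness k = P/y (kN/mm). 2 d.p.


Track stiffness k = P / y
k = 110 / 2.18
k = 50.46 kN/mm

50.46


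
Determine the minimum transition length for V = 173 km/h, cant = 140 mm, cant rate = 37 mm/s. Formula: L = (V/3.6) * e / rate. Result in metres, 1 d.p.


Convert speed: V = 173 / 3.6 = 48.0556 m/s
L = 48.0556 * 140 / 37
L = 6727.7778 / 37
L = 181.8 m

181.8


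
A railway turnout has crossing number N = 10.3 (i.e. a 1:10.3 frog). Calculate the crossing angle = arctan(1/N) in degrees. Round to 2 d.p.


1/N = 1/10.3 = 0.097087
angle = arctan(0.097087) = 0.096784 rad
angle = 0.096784 * 180/pi = 5.55 degrees

5.55


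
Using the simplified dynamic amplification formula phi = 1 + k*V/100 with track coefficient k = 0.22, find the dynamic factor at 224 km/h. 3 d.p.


phi = 1 + k * V / 100
phi = 1 + 0.22 * 224 / 100
phi = 1 + 0.4928
phi = 1.493

1.493


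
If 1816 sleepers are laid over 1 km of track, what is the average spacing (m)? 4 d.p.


Spacing = 1000 m / number of sleepers
Spacing = 1000 / 1816
Spacing = 0.5507 m

0.5507


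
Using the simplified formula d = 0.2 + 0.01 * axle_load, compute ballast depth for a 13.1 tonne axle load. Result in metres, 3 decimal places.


d = 0.2 + 0.01 * 13.1
d = 0.2 + 0.131
d = 0.331 m

0.331


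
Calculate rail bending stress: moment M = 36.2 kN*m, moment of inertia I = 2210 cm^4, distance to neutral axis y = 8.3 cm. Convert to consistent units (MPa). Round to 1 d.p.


Convert units:
M = 36.2 kN*m = 36200000 N*mm
y = 8.3 cm = 83 mm
I = 2210 cm^4 = 22100000 mm^4
sigma = 36200000 * 83 / 22100000
sigma = 136.0 MPa

136.0


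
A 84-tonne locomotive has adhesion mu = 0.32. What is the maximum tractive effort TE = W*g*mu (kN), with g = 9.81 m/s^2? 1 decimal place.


TE_max = W * g * mu
TE_max = 84 * 9.81 * 0.32
TE_max = 824.04 * 0.32
TE_max = 263.7 kN

263.7


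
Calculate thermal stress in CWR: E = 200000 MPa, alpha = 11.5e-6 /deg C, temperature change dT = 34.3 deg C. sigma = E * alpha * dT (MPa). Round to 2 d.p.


sigma = E * alpha * dT
sigma = 200000 * 11.5e-6 * 34.3
sigma = 2.3 * 34.3
sigma = 78.89 MPa

78.89


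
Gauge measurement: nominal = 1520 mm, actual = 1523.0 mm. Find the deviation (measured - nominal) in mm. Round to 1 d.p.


Deviation = measured - nominal
Deviation = 1523.0 - 1520
Deviation = 3.0 mm

3.0


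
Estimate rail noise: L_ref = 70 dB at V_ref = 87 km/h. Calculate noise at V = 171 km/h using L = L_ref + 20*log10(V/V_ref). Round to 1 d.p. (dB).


V/V_ref = 171 / 87 = 1.965517
log10(1.965517) = 0.293477
20 * 0.293477 = 5.8695
L = 70 + 5.8695 = 75.9 dB

75.9


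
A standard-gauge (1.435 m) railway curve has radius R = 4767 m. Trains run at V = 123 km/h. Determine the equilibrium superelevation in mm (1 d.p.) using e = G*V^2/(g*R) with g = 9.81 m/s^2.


Convert speed: V = 123 / 3.6 = 34.1667 m/s
Apply formula: e = 1.435 * 34.1667^2 / (9.81 * 4767)
e = 1.435 * 1167.3611 / 46764.27
e = 0.035821 m = 35.8 mm

35.8


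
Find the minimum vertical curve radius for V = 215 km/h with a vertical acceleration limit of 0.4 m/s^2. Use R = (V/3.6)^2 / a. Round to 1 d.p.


Convert speed: V = 215 / 3.6 = 59.7222 m/s
V^2 = 3566.7438 m^2/s^2
R_v = 3566.7438 / 0.4
R_v = 8916.9 m

8916.9


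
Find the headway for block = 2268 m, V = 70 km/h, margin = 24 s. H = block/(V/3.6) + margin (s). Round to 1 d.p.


V = 70 / 3.6 = 19.4444 m/s
Block traversal time = 2268 / 19.4444 = 116.64 s
Headway = 116.64 + 24
Headway = 140.6 s

140.6


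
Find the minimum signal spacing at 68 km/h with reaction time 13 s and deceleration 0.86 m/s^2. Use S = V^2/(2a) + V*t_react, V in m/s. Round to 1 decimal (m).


V = 68 / 3.6 = 18.8889 m/s
Braking distance = 18.8889^2 / (2*0.86) = 207.4361 m
Sighting distance = 18.8889 * 13 = 245.5556 m
S = 207.4361 + 245.5556 = 453.0 m

453.0


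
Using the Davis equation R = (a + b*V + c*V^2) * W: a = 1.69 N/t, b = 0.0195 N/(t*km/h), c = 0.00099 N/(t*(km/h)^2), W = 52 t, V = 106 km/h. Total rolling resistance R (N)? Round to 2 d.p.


b*V = 0.0195 * 106 = 2.067
c*V^2 = 0.00099 * 11236 = 11.12364
R_per_t = 1.69 + 2.067 + 11.12364 = 14.88064 N/t
R_total = 14.88064 * 52 = 773.79 N

773.79


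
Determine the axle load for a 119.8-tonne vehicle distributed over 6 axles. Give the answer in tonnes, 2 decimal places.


Load per axle = total weight / number of axles
Load = 119.8 / 6
Load = 19.97 tonnes

19.97


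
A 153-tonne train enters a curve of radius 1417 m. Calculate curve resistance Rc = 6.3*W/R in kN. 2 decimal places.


Rc = 6.3 * W / R
Rc = 6.3 * 153 / 1417
Rc = 963.9 / 1417
Rc = 0.68 kN

0.68


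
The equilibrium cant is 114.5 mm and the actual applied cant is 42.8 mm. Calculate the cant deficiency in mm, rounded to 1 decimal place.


Cant deficiency = equilibrium cant - actual cant
CD = 114.5 - 42.8
CD = 71.7 mm

71.7


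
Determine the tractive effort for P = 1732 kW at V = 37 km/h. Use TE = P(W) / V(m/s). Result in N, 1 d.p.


Convert: P = 1732 kW = 1732000 W
V = 37 / 3.6 = 10.2778 m/s
TE = 1732000 / 10.2778
TE = 168518.9 N

168518.9


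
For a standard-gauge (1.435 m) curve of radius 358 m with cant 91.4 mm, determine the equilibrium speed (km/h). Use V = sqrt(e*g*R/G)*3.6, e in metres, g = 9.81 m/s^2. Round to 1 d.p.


Convert cant: e = 91.4 mm = 0.0914 m
V_ms = sqrt(0.0914 * 9.81 * 358 / 1.435)
V_ms = sqrt(223.689876) = 14.9563 m/s
V = 14.9563 * 3.6 = 53.8 km/h

53.8


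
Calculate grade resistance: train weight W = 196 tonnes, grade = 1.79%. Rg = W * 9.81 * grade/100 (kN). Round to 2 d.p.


Rg = W * 9.81 * grade / 100
Rg = 196 * 9.81 * 1.79 / 100
Rg = 1922.76 * 0.0179
Rg = 34.42 kN

34.42


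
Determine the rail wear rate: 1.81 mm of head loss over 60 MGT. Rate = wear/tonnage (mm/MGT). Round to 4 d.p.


Wear rate = total wear / cumulative tonnage
Rate = 1.81 / 60
Rate = 0.0302 mm/MGT

0.0302
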